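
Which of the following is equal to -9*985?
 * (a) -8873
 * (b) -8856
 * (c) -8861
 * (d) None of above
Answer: d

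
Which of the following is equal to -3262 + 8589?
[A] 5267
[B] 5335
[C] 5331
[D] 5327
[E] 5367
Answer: D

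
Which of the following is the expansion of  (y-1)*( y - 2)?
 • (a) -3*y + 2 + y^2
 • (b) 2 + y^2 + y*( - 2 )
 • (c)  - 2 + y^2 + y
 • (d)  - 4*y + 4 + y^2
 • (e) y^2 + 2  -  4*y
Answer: a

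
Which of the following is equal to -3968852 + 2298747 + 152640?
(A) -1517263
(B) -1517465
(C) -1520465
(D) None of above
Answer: B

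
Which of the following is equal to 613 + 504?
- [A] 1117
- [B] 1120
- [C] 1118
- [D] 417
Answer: A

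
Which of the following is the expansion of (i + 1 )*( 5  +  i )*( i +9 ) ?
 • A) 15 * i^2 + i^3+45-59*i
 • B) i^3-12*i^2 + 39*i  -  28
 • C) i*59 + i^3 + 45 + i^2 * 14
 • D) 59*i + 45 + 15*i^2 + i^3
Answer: D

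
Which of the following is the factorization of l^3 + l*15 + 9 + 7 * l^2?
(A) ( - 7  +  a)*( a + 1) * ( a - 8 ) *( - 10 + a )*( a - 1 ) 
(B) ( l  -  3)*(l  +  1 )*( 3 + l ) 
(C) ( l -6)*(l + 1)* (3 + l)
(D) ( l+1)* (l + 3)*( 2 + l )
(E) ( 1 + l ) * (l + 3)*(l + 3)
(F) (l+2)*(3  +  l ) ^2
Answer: E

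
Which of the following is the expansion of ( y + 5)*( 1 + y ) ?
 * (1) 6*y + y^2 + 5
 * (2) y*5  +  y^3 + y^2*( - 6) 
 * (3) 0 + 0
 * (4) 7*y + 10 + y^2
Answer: 1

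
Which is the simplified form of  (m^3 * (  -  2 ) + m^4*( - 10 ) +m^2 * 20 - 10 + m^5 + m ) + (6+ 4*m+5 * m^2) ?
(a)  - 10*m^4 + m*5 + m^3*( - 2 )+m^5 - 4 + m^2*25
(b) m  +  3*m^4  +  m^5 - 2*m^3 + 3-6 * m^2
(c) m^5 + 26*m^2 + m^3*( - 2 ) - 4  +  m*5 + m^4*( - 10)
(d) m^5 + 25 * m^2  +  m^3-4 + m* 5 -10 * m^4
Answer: a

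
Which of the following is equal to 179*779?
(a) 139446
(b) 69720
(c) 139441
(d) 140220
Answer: c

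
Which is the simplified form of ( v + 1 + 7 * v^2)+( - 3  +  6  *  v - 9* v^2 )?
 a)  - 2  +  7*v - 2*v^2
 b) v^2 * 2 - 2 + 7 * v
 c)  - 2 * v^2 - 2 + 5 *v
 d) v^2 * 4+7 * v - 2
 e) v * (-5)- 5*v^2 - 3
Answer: a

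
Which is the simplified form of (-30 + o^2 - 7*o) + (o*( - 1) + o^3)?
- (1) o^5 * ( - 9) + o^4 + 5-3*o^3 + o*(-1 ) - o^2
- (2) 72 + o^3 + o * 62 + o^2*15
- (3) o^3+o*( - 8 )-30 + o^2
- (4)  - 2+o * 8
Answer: 3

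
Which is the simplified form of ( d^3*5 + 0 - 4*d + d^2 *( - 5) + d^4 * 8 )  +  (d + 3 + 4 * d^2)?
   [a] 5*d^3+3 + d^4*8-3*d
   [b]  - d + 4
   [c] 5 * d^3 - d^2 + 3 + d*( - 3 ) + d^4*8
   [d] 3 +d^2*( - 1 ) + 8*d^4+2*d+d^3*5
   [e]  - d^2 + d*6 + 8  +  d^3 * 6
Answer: c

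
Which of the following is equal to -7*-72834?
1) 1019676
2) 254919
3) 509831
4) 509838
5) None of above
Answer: 4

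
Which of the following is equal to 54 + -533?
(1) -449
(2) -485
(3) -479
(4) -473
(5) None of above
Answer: 3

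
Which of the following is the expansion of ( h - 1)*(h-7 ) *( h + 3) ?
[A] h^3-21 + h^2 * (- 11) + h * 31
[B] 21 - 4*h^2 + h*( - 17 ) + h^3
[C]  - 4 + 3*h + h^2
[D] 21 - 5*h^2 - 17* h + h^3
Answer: D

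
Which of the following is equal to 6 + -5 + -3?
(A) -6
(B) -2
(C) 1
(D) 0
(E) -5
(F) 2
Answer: B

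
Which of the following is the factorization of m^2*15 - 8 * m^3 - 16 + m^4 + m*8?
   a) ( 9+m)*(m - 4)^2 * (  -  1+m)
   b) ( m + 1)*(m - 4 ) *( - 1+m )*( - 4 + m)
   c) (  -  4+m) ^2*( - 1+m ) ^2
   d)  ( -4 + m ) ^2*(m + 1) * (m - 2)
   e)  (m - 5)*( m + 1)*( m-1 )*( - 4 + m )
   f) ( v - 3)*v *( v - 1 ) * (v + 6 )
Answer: b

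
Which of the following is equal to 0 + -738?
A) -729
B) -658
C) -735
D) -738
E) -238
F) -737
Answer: D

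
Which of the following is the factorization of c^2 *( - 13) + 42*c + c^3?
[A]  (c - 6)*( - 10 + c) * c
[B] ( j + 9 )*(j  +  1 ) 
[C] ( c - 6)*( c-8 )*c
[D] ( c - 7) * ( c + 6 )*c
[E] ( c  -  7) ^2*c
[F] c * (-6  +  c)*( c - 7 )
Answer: F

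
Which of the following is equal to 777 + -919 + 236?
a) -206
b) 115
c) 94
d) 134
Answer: c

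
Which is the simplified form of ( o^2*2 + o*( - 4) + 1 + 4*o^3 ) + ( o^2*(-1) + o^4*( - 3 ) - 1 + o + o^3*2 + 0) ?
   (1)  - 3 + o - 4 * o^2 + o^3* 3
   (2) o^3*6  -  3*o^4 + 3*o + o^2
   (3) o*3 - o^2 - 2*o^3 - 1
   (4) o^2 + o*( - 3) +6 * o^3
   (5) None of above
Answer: 5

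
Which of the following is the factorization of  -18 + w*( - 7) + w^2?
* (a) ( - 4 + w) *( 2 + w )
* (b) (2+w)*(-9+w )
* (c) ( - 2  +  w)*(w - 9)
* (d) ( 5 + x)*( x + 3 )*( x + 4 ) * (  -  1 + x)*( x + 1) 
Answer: b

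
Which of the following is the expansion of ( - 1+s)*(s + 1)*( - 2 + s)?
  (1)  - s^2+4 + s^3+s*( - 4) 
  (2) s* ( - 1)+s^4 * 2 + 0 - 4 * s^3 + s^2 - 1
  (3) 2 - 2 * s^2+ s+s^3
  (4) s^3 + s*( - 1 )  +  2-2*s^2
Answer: 4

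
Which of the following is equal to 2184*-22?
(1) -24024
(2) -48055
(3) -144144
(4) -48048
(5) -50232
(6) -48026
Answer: 4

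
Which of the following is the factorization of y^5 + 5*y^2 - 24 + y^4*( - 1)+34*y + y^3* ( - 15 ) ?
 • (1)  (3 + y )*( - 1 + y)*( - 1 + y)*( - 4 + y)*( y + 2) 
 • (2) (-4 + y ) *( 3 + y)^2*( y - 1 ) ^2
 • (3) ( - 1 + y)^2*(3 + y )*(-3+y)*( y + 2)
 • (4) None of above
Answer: 1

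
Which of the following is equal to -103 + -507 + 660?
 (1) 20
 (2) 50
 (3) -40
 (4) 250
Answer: 2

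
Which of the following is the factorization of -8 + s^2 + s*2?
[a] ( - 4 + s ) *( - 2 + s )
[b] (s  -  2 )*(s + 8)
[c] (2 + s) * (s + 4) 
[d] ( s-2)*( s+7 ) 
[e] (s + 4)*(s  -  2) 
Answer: e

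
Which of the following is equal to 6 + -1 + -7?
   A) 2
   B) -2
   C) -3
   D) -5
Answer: B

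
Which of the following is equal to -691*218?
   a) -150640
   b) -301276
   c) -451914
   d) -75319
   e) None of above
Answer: e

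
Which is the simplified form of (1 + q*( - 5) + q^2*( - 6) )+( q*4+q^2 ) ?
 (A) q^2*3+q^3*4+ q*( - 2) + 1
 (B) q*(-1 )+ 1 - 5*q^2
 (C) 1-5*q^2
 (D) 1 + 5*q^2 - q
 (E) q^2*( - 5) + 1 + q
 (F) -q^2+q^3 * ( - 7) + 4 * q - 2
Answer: B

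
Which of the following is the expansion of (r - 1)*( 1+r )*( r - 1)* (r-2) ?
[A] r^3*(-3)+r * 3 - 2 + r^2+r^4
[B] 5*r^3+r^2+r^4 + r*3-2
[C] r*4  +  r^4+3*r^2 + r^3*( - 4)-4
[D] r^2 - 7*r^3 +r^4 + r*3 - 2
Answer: A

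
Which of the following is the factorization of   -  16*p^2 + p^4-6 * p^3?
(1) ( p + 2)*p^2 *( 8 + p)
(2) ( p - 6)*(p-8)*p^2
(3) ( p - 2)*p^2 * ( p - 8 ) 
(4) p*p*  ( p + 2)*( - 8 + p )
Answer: 4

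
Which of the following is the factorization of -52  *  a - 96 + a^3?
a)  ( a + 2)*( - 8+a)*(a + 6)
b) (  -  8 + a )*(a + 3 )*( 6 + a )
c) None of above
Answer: a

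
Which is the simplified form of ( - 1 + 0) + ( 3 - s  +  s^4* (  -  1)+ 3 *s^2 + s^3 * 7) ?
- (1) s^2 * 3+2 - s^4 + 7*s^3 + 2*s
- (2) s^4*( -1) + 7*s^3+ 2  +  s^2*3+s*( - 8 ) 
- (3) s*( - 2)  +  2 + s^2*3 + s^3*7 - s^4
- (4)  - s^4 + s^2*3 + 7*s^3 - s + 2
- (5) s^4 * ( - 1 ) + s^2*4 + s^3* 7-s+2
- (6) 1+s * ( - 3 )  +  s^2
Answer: 4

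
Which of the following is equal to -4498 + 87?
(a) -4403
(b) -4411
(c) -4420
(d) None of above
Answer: b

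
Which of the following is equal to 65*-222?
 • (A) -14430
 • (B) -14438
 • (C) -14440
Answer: A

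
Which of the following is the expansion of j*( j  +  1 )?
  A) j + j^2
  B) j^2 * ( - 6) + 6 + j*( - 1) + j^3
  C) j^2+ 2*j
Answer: A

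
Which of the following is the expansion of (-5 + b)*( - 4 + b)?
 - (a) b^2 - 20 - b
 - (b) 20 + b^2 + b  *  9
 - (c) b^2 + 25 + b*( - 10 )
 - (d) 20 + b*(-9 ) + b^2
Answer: d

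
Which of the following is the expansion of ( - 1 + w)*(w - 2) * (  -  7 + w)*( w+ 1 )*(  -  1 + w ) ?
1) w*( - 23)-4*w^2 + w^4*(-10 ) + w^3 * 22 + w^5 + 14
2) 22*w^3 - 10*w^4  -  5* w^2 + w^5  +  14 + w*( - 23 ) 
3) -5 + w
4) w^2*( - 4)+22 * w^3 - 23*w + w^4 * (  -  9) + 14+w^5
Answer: 1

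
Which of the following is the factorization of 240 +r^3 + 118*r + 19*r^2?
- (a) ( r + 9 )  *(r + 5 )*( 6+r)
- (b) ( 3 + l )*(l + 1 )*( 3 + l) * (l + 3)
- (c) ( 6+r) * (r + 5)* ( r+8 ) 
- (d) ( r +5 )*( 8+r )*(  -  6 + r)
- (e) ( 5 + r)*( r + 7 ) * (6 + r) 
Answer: c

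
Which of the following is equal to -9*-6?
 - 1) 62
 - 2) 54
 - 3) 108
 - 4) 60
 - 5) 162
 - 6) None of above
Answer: 2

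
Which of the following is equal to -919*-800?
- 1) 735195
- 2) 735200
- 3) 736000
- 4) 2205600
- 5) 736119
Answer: 2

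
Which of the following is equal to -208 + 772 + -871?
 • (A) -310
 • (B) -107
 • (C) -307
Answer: C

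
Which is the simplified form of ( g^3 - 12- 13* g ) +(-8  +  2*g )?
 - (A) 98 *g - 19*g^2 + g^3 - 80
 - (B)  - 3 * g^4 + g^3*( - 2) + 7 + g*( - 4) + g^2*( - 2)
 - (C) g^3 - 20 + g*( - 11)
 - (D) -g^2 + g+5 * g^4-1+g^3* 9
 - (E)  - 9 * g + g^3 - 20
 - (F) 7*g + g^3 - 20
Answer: C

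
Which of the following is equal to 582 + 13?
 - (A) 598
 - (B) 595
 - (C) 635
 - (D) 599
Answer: B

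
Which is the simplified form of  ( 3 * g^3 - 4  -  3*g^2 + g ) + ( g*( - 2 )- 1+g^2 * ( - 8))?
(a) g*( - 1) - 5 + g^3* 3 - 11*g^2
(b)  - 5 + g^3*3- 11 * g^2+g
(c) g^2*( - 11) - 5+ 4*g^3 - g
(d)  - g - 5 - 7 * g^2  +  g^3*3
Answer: a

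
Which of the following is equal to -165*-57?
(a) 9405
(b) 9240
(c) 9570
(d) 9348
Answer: a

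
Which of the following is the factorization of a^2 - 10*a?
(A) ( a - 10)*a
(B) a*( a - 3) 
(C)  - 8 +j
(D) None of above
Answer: A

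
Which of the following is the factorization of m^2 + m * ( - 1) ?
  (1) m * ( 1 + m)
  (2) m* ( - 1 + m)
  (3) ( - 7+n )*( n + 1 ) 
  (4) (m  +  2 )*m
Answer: 2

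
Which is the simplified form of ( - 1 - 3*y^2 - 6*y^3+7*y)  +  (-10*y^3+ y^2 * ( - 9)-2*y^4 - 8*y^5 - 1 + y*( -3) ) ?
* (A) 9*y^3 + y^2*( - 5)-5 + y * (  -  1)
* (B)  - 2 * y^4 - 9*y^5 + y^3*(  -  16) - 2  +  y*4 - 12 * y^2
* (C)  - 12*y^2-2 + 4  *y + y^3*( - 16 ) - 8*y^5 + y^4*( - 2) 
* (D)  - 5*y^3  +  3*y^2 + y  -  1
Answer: C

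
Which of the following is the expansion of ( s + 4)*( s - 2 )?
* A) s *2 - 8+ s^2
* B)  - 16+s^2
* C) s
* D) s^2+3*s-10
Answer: A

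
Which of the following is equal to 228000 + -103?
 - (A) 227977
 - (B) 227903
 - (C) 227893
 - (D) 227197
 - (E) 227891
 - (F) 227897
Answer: F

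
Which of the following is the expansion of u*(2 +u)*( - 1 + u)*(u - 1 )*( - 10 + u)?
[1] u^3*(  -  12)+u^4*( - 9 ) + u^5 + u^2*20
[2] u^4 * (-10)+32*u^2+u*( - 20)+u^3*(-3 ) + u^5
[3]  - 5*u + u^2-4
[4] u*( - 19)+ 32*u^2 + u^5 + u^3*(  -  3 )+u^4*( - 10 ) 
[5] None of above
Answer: 2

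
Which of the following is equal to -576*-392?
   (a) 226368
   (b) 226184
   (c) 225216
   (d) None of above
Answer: d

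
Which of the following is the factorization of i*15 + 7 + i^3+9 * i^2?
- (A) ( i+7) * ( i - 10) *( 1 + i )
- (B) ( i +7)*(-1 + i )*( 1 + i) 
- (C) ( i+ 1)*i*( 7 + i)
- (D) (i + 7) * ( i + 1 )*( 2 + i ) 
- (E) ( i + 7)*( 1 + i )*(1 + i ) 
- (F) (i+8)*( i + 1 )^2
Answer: E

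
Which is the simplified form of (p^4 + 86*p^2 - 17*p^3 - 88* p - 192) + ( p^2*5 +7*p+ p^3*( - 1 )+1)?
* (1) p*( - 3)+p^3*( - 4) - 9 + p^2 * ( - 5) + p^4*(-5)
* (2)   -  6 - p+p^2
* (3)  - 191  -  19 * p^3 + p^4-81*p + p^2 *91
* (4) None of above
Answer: 4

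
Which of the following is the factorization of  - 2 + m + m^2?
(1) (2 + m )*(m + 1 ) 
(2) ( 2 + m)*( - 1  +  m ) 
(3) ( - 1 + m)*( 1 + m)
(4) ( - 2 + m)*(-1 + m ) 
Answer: 2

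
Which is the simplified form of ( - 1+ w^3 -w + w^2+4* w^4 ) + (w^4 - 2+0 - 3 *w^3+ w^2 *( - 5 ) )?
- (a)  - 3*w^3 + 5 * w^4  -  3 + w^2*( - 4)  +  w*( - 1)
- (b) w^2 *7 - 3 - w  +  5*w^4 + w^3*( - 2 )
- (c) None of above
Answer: c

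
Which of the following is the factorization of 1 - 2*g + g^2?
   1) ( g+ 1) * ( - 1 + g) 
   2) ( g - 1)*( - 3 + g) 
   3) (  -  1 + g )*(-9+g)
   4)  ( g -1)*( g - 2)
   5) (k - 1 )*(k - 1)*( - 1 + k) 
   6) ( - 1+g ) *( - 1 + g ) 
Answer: 6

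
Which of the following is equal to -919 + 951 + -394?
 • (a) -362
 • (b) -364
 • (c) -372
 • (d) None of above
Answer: a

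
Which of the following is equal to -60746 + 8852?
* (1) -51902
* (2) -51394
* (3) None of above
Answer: 3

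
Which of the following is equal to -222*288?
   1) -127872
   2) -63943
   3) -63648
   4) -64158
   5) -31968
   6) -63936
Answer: 6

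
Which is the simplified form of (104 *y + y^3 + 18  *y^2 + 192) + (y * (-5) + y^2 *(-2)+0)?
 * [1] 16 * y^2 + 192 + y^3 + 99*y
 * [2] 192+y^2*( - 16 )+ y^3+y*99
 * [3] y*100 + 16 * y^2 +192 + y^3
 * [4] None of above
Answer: 1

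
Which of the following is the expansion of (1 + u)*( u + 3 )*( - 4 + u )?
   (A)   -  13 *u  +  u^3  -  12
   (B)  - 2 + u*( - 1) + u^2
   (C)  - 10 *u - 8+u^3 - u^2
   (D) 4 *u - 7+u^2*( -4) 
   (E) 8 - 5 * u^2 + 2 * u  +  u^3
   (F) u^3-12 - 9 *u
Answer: A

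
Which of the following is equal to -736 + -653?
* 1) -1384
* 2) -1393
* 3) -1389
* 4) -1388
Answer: 3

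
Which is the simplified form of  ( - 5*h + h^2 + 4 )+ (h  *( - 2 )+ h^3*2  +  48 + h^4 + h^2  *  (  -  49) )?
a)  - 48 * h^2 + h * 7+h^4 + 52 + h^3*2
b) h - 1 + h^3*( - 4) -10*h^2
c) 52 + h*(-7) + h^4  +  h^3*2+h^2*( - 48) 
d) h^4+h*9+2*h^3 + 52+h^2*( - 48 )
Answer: c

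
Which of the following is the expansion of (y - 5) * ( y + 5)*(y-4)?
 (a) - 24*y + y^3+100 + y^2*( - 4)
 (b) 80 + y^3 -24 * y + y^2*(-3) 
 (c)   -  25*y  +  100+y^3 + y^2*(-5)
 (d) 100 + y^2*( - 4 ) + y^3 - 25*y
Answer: d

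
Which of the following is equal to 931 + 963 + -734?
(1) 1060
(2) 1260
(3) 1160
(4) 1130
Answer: 3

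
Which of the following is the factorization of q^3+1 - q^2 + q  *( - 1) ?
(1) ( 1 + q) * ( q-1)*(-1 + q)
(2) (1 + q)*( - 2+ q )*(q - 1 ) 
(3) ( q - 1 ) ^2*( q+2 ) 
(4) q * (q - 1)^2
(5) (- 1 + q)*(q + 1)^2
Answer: 1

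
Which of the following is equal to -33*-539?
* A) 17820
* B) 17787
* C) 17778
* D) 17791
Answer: B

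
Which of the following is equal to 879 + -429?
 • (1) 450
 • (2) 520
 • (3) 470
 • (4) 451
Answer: 1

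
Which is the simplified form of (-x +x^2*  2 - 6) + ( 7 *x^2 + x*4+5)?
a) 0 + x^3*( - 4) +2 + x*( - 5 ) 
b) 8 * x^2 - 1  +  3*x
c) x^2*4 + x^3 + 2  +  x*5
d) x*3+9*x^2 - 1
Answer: d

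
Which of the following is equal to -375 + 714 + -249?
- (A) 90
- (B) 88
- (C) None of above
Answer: A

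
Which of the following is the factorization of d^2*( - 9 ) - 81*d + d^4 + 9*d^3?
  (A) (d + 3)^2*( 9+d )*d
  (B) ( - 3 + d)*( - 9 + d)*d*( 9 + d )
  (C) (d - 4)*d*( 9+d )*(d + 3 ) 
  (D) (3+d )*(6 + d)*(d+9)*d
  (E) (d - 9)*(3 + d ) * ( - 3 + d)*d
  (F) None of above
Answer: F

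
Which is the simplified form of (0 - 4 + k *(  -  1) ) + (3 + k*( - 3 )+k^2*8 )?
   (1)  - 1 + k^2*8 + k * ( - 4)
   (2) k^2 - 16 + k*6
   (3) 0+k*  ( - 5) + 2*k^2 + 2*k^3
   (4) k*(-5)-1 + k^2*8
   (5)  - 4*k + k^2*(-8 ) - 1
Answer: 1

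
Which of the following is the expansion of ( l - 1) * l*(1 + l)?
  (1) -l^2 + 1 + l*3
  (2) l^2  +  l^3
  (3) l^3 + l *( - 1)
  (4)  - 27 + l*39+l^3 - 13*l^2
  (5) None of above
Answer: 3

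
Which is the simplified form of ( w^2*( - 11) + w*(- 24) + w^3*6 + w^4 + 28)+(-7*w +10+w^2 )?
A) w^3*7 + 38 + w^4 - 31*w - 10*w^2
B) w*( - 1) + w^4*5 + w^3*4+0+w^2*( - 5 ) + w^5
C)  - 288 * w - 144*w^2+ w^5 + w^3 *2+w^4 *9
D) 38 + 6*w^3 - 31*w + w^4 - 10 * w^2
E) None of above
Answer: D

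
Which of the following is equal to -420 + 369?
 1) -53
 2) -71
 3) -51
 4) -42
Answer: 3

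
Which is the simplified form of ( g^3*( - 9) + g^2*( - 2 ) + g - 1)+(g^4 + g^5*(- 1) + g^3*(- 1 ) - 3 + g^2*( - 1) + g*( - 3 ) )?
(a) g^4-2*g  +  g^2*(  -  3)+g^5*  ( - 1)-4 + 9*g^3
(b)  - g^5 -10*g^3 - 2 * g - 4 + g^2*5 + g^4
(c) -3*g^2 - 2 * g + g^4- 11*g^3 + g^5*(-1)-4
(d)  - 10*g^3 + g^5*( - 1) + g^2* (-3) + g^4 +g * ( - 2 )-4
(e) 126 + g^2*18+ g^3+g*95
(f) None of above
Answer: d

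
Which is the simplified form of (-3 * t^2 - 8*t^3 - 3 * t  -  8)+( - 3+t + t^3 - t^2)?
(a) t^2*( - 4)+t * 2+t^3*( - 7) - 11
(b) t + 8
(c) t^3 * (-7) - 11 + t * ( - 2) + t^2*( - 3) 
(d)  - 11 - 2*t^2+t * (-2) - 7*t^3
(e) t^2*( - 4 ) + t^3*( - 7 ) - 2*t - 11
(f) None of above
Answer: e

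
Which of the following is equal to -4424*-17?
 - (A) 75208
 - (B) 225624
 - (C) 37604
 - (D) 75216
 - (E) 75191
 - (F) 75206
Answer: A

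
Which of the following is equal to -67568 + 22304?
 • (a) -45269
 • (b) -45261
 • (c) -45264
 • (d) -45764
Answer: c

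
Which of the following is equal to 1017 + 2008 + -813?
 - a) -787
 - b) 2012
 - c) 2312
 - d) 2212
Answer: d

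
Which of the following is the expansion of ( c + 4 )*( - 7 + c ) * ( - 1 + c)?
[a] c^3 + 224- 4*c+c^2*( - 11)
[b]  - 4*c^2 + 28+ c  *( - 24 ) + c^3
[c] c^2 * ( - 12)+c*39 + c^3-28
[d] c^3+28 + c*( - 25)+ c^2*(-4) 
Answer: d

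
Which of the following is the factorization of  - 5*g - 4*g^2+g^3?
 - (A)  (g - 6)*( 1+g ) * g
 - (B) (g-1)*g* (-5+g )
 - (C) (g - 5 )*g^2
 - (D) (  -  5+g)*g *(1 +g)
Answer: D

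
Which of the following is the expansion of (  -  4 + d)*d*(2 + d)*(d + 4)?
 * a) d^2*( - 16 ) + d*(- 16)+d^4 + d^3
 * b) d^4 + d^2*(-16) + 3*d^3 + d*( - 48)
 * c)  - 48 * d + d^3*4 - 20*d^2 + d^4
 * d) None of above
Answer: d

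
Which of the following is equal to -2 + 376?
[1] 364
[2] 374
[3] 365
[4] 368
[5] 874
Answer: 2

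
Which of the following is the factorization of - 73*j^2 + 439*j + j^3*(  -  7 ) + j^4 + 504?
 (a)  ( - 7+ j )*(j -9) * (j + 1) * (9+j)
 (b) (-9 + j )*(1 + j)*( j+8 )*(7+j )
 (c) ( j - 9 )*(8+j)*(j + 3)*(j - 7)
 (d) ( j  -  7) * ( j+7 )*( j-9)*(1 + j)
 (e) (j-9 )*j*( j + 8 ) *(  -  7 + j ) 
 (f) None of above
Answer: f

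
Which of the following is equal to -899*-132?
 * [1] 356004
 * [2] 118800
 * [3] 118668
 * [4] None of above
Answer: 3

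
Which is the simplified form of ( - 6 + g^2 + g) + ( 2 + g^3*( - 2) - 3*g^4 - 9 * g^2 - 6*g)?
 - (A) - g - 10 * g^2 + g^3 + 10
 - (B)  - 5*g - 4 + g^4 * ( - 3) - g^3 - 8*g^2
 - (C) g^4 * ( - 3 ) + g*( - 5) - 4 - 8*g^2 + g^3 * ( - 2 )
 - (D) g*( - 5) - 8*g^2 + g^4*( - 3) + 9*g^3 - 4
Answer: C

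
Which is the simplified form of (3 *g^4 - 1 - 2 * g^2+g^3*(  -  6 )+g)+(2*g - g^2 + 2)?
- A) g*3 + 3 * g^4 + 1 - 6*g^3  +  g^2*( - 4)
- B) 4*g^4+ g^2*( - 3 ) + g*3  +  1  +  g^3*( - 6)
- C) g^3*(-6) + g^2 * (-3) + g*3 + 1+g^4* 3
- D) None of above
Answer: C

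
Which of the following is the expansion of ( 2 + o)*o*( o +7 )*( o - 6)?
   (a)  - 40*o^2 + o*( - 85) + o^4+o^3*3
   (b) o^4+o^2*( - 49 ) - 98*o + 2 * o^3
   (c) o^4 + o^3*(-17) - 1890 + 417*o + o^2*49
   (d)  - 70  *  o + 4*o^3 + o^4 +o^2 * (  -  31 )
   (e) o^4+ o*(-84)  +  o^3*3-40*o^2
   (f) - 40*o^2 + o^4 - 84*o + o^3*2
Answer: e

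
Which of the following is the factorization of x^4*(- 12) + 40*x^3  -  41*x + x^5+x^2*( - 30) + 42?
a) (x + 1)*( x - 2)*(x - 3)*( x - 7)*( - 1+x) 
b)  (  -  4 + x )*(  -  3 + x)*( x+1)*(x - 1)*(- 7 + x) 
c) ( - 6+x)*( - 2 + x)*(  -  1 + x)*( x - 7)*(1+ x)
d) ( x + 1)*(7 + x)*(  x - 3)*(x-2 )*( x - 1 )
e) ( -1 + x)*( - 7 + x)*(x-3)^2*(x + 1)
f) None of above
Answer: a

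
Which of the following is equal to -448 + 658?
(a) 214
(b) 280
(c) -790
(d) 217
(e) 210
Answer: e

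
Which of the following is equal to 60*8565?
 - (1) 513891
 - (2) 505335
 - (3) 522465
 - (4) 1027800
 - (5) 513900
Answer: 5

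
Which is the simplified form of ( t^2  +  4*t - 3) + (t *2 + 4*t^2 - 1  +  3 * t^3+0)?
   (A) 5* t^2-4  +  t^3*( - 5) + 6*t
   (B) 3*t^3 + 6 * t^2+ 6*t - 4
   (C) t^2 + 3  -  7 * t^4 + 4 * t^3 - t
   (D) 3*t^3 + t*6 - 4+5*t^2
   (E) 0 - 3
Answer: D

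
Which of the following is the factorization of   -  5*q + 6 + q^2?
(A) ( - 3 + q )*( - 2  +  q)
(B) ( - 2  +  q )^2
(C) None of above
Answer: A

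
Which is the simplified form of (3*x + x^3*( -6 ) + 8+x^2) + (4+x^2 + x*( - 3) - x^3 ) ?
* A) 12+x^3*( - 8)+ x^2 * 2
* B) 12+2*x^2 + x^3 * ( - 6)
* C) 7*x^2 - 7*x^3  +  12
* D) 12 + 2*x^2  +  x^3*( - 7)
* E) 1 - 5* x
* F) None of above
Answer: D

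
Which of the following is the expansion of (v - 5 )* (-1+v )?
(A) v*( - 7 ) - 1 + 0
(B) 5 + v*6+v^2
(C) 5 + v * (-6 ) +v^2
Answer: C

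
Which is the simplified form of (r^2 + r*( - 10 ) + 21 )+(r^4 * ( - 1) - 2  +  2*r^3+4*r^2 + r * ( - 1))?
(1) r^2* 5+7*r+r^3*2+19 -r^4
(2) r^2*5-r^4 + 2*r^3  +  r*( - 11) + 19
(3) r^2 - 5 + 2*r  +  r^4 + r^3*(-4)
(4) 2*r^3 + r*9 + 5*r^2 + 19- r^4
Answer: 2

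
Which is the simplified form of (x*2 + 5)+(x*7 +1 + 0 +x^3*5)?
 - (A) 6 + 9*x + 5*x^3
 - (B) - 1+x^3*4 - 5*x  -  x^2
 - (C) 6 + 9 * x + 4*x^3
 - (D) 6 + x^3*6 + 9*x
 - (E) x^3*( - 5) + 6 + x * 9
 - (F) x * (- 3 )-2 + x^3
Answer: A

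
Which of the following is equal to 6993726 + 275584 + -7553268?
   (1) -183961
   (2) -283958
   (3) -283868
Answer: 2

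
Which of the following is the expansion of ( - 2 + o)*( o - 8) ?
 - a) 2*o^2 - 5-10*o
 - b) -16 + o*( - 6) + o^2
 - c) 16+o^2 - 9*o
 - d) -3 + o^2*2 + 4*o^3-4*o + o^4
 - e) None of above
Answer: e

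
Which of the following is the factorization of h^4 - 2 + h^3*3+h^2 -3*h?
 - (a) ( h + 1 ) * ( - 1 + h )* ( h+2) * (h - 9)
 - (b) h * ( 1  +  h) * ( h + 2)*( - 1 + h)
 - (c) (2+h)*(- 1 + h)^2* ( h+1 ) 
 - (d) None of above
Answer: d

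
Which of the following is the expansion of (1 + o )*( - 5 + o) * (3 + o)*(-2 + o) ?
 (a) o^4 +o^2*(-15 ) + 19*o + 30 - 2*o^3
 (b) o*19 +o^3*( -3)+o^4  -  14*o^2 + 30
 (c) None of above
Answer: c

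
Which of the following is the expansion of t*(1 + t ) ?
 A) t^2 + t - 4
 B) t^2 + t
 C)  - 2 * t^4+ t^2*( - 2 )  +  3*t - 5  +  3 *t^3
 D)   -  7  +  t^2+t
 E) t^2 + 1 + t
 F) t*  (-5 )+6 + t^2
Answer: B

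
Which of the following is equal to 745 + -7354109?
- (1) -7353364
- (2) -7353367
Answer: 1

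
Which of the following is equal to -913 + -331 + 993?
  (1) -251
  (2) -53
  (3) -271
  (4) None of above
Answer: 1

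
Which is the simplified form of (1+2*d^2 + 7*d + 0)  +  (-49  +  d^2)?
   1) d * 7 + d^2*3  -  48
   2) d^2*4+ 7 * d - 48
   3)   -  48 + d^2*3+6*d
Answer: 1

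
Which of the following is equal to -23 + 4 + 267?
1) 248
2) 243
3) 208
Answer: 1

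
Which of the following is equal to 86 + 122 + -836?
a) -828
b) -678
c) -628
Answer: c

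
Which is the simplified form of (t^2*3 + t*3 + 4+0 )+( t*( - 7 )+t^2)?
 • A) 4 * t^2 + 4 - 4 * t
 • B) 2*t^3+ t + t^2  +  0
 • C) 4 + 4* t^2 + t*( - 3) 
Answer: A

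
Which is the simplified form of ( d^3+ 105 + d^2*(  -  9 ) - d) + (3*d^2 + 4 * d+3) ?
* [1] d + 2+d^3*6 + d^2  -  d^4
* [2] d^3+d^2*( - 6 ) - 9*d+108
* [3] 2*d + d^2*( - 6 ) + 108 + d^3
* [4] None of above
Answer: 4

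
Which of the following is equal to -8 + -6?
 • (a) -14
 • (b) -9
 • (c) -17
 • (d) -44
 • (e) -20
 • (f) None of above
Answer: a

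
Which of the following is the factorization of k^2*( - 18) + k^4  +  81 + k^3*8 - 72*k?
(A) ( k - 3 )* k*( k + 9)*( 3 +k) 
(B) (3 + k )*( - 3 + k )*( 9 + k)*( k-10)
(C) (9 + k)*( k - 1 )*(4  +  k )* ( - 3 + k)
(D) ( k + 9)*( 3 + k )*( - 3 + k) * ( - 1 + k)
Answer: D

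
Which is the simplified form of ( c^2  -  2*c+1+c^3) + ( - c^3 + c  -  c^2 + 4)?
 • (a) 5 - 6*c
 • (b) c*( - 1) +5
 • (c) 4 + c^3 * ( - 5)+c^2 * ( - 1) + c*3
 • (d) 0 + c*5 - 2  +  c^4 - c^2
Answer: b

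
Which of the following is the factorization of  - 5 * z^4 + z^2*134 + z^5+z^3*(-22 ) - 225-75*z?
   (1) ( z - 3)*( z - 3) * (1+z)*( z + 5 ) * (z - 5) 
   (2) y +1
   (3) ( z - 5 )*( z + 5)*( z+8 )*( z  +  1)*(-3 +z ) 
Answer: 1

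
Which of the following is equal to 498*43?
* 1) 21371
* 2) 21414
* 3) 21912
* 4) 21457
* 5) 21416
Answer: 2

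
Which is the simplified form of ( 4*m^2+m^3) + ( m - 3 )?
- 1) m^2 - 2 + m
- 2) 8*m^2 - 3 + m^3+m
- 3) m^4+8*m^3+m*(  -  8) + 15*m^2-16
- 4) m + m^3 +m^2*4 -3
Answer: 4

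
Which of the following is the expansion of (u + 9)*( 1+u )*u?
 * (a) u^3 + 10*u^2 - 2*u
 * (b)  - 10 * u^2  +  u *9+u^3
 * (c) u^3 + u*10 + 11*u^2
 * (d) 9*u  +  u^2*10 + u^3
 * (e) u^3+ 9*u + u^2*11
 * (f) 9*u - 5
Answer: d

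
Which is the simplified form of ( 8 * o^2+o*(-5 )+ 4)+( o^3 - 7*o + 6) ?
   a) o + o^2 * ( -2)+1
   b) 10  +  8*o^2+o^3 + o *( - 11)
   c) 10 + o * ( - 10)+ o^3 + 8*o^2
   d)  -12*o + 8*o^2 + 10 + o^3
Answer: d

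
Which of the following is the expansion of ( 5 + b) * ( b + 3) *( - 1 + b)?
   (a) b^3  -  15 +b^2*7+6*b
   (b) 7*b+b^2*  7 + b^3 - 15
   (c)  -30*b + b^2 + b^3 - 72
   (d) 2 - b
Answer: b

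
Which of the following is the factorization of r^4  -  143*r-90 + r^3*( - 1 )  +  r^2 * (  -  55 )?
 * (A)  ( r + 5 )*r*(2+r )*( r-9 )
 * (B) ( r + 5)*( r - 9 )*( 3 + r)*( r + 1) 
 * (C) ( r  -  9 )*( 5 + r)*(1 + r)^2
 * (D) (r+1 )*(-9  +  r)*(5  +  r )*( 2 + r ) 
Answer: D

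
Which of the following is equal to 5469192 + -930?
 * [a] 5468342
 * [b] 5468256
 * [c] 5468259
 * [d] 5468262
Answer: d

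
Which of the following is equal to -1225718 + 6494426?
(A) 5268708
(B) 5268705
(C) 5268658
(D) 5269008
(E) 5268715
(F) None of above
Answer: A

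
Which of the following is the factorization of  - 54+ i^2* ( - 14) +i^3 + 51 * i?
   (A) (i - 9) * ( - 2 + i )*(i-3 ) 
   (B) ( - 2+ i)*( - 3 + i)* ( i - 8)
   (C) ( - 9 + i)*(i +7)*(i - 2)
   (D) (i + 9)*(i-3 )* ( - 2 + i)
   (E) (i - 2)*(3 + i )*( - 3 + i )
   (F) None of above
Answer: A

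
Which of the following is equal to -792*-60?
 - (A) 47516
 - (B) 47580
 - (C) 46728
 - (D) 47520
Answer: D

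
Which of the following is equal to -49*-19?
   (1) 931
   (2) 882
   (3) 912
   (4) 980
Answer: 1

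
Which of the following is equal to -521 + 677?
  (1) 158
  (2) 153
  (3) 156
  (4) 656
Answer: 3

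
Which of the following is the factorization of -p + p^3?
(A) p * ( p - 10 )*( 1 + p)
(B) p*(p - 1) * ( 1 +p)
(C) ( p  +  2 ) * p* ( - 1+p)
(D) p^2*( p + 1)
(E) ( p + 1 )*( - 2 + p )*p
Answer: B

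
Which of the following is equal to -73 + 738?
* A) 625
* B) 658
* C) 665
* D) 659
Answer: C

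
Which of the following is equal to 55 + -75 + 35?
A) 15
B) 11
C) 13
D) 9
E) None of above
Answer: A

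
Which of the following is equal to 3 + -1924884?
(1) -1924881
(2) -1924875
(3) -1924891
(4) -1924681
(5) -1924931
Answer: 1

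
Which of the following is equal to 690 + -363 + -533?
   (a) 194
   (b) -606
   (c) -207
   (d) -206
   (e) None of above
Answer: d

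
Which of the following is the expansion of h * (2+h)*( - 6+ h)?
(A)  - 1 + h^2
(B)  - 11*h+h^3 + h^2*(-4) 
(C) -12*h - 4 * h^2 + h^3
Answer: C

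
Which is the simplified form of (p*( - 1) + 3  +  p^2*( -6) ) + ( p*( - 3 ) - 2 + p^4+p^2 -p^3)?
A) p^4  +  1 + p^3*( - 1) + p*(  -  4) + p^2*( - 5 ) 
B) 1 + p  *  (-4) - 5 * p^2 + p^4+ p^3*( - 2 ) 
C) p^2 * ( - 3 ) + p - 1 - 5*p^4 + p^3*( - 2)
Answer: A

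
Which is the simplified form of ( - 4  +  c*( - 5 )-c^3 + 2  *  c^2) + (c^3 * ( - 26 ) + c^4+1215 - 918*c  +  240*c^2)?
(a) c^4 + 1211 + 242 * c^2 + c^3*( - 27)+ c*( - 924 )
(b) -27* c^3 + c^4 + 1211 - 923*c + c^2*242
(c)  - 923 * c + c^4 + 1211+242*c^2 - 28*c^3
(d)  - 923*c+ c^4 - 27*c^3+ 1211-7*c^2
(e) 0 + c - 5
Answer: b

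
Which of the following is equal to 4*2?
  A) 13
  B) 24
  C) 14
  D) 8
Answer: D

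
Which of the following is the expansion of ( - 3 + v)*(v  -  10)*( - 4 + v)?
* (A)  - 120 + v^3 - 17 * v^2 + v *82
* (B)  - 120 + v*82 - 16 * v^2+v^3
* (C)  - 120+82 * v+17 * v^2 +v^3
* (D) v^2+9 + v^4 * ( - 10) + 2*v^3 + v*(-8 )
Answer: A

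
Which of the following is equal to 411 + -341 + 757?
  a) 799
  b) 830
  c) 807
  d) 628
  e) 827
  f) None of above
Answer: e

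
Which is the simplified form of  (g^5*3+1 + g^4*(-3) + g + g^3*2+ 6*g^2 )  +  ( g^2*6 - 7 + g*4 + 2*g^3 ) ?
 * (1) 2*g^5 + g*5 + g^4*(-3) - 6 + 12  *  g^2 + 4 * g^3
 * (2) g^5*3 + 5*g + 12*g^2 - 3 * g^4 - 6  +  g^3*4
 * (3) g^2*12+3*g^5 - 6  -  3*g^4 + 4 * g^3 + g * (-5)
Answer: 2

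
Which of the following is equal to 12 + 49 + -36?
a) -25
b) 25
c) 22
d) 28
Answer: b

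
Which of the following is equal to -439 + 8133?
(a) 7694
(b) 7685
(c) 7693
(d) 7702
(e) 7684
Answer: a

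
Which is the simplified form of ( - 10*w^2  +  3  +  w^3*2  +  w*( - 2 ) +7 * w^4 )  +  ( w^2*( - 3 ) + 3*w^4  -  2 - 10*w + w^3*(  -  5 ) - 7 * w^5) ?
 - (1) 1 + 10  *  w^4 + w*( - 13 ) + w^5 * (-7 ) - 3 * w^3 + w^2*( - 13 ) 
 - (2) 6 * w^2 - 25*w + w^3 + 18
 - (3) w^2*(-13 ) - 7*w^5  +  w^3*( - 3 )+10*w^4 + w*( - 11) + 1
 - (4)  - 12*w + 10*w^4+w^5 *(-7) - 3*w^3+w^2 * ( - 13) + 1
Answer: 4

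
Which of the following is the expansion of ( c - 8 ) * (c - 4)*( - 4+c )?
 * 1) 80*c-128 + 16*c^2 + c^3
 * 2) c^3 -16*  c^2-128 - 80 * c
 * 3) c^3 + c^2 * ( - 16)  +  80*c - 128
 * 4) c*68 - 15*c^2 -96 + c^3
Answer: 3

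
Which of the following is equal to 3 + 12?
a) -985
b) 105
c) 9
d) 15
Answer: d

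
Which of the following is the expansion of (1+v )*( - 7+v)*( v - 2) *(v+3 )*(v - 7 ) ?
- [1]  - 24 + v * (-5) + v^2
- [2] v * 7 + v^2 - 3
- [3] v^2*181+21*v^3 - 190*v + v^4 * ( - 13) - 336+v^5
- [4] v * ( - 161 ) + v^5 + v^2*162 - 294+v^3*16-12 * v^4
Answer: 4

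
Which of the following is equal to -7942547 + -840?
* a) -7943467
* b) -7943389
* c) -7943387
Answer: c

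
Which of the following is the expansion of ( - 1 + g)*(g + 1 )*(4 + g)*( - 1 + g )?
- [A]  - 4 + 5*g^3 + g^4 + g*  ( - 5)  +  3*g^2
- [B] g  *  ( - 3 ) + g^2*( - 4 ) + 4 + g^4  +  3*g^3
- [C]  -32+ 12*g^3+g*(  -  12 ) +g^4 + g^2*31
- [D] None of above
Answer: D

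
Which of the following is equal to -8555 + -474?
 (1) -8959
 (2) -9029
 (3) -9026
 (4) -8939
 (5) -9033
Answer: 2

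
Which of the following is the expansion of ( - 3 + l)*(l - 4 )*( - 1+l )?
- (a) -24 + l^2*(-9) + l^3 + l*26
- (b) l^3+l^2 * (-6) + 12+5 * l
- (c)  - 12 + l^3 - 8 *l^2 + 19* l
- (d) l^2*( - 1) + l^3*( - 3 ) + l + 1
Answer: c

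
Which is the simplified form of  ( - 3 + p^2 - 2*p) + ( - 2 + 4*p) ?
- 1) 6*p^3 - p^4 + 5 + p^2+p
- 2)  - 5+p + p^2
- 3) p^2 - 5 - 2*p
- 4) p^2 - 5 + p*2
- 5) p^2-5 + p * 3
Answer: 4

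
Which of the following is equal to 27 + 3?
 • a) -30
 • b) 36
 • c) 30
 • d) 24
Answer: c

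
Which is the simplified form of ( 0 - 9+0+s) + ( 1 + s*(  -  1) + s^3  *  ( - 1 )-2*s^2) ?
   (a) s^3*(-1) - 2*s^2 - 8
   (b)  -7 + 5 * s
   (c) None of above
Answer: a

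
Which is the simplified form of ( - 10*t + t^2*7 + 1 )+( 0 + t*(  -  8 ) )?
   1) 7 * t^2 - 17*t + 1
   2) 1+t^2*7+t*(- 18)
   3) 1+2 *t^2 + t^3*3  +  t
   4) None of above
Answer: 2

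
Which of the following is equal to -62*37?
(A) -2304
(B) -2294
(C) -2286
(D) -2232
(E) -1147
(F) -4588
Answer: B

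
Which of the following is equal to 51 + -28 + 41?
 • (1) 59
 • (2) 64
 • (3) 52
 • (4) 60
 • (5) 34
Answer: 2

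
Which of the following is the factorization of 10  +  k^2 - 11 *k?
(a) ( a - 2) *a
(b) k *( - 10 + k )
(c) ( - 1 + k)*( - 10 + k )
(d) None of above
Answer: c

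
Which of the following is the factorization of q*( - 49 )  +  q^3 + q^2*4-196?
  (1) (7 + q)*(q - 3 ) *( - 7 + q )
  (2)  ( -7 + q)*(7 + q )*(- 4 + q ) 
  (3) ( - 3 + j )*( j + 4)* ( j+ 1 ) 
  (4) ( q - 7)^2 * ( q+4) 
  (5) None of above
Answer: 5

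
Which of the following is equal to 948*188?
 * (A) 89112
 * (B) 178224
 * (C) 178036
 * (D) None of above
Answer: B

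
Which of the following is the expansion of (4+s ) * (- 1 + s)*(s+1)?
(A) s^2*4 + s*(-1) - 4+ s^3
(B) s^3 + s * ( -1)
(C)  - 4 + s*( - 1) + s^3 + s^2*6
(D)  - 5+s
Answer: A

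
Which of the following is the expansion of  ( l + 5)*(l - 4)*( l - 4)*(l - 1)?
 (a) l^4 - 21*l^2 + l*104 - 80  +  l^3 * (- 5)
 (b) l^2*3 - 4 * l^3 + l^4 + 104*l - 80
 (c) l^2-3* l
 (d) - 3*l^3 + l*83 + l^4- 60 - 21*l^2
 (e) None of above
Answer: e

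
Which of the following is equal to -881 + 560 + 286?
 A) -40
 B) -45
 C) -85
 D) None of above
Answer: D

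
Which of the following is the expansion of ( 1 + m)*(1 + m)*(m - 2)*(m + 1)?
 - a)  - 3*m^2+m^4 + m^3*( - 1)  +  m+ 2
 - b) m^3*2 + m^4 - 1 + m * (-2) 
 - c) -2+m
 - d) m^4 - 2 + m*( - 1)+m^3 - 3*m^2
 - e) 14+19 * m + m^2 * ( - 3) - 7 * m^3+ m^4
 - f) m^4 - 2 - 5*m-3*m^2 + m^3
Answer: f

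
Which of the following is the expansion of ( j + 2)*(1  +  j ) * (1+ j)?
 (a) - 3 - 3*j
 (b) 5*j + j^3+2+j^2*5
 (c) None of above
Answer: c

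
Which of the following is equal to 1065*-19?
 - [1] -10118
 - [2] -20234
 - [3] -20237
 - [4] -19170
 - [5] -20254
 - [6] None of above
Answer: 6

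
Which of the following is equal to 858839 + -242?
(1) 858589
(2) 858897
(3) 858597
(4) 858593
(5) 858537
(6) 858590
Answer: 3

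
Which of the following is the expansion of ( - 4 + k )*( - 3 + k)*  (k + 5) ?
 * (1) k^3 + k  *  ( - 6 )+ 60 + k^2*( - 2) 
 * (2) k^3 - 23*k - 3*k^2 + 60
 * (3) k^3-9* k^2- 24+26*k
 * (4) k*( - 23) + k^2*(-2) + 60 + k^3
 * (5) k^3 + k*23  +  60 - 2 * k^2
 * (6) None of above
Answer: 4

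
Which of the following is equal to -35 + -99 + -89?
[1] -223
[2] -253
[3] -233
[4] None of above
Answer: 1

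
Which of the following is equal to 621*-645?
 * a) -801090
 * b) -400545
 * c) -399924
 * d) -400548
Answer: b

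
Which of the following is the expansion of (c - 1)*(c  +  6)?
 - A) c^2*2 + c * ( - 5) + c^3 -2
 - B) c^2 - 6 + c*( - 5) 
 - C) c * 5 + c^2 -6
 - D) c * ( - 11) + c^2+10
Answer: C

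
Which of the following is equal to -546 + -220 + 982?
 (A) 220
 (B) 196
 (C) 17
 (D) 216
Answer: D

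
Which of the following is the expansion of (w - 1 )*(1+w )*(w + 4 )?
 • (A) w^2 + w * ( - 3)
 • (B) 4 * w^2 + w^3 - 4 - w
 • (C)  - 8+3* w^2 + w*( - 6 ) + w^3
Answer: B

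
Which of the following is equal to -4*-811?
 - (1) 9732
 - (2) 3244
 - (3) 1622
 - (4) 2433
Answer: 2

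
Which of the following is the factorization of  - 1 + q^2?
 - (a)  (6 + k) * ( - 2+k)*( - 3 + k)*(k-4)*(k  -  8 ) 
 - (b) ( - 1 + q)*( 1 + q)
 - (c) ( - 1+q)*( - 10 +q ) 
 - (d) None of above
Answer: b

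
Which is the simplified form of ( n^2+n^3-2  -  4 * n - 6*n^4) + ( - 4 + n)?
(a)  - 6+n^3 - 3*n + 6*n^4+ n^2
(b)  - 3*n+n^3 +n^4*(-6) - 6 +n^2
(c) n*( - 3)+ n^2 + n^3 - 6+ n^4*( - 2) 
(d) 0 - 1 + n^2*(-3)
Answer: b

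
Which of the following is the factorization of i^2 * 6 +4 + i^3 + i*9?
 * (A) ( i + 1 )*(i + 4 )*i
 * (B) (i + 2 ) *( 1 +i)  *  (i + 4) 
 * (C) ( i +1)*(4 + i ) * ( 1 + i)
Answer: C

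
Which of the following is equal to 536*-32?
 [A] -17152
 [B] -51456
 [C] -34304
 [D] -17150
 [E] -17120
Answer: A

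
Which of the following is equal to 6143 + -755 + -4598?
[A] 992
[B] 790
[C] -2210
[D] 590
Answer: B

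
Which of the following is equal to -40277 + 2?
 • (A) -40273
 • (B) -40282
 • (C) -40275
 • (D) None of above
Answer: C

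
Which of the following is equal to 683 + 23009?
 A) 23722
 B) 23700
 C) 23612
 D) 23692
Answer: D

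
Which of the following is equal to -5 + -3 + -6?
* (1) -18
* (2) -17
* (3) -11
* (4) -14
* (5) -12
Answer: 4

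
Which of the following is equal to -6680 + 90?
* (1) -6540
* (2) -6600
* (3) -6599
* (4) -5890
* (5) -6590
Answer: 5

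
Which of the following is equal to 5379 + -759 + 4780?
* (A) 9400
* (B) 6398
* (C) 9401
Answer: A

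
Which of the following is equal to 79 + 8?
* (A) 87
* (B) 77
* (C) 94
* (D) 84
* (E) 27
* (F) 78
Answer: A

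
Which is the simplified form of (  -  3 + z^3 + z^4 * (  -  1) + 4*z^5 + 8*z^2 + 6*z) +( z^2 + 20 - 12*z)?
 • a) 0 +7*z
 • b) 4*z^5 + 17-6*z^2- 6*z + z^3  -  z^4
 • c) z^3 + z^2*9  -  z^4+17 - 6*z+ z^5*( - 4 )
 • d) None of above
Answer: d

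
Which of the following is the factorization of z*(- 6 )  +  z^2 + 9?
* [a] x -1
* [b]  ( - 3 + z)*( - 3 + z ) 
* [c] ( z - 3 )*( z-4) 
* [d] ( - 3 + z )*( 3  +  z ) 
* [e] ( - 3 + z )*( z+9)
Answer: b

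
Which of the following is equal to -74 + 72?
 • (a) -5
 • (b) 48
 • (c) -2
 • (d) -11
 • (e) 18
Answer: c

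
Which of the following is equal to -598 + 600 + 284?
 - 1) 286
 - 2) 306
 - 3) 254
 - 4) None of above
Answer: 1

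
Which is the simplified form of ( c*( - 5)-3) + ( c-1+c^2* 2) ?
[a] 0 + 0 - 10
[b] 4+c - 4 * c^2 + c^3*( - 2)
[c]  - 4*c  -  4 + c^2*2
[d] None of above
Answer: c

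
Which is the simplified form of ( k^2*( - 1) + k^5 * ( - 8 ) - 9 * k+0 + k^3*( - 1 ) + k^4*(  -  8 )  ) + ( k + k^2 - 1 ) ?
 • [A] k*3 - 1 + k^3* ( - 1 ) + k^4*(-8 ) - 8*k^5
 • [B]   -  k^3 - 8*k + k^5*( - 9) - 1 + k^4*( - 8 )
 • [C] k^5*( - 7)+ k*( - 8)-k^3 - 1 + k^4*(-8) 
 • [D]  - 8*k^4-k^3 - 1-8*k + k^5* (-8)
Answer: D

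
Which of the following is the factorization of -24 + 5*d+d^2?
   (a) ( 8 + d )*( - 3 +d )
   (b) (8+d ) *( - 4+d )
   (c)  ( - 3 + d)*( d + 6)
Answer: a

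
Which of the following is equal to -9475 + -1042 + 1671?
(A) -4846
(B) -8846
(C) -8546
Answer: B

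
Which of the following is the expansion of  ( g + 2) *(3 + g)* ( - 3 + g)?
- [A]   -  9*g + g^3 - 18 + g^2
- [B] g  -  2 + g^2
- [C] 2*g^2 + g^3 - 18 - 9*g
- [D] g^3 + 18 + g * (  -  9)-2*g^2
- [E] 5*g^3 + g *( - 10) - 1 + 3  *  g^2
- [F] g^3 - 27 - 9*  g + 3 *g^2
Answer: C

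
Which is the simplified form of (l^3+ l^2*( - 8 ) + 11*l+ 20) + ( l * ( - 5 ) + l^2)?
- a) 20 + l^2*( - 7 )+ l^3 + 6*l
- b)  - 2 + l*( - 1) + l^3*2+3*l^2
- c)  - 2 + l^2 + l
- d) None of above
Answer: a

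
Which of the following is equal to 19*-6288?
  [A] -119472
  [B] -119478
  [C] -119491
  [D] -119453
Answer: A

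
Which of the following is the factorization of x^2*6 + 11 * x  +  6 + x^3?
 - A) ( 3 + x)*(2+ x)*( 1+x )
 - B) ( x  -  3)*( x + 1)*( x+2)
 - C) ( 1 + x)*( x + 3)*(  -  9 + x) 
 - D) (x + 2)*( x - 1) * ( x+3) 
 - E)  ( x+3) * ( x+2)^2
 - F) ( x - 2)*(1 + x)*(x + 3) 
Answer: A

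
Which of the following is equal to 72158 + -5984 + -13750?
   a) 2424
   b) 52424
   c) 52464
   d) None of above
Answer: b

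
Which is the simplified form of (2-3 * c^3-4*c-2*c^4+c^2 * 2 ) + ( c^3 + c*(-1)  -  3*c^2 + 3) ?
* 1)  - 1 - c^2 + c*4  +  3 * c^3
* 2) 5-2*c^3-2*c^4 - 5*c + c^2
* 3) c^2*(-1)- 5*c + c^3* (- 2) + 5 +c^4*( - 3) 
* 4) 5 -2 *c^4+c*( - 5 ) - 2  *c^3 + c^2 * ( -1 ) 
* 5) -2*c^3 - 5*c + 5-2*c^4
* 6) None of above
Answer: 4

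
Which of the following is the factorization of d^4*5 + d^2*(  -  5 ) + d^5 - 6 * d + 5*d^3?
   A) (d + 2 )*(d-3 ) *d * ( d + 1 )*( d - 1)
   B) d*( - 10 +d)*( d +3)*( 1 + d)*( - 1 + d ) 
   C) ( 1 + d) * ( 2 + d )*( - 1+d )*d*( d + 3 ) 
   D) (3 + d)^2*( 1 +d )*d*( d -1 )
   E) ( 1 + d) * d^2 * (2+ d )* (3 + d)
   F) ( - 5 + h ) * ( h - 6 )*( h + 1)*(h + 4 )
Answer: C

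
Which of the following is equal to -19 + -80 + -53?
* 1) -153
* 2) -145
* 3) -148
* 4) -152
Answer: 4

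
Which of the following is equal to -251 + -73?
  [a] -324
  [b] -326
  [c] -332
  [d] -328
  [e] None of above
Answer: a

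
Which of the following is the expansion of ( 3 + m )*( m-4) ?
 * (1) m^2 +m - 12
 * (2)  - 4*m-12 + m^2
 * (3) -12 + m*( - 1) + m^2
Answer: 3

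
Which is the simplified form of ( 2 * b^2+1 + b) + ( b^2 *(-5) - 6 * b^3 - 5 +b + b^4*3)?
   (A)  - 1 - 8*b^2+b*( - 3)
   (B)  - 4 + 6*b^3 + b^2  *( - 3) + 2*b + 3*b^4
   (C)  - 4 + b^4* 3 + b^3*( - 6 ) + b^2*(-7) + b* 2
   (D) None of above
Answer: D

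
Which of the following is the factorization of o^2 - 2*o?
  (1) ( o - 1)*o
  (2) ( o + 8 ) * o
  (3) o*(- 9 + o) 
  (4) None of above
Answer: 4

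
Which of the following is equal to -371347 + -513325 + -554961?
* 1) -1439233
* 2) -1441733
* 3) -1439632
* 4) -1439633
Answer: 4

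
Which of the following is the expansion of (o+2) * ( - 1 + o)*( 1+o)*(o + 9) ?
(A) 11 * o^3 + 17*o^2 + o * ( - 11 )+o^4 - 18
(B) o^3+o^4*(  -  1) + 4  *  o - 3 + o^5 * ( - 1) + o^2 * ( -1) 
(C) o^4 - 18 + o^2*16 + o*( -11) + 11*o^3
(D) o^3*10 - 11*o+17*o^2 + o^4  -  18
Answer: A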